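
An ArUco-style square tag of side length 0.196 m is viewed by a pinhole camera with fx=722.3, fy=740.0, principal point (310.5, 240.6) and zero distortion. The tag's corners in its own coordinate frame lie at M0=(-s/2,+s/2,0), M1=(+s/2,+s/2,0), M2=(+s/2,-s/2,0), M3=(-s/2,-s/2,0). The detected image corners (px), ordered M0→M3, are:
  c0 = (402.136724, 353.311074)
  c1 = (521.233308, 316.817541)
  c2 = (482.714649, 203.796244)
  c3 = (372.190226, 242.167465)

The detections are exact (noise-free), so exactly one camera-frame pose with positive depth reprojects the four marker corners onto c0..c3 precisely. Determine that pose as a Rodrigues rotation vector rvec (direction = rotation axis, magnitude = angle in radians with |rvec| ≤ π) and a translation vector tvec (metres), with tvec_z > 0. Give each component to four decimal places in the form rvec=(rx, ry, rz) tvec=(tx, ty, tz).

Intrinsics K: fx=722.3, fy=740.0, cx=310.5, cy=240.6
Marker side s = 0.196 m; corners in marker frame (Z=0):
  M0 = (-0.0980, +0.0980, 0)
  M1 = (+0.0980, +0.0980, 0)
  M2 = (+0.0980, -0.0980, 0)
  M3 = (-0.0980, -0.0980, 0)
Detected image corners:
  c0 = (402.136724, 353.311074) px
  c1 = (521.233308, 316.817541) px
  c2 = (482.714649, 203.796244) px
  c3 = (372.190226, 242.167465) px
Planar DLT: solve 8×8 A·h = b for H (H[2,2]=1):
  H  [+499.08071 +30.52961 +442.93829]
  H  [-245.10562 +481.56108 +277.60251]
  H  [-0.19343 -0.32326 +1.00000]
B = K⁻¹H; ‖b₁‖=0.841825, ‖b₂‖=0.841825; λ = 2/(‖b₁‖+‖b₂‖) = 1.187895, sign → tz>0 ⇒ λ=+1.187895
r₁ = λ·B[:,0] = (+0.91957,-0.31875,-0.22978); r₂ = λ·B[:,1] = (+0.21528,+0.89788,-0.38400)
r₃ = r₁×r₂ = (+0.32871,+0.30365,+0.89428); SVD([r₁ r₂ r₃]) → R = UVᵀ:
  R  [+0.91957 +0.21528 +0.32871]
  R  [-0.31875 +0.89788 +0.30365]
  R  [-0.22978 -0.38400 +0.89428]
t = (+0.21781, +0.05940, +1.18790) m
tr R = 2.711735; θ = arccos((tr R − 1)/2) = 0.543571 rad = 31.144°
axis k = ((R−Rᵀ)₃₂, (R−Rᵀ)₁₃, (R−Rᵀ)₂₁) / (2 sinθ) = (-0.664785, +0.539925, -0.516277)
rvec = θ·k = (-0.361357, +0.293487, -0.280633)

rvec=(-0.3614, 0.2935, -0.2806) tvec=(0.2178, 0.0594, 1.1879)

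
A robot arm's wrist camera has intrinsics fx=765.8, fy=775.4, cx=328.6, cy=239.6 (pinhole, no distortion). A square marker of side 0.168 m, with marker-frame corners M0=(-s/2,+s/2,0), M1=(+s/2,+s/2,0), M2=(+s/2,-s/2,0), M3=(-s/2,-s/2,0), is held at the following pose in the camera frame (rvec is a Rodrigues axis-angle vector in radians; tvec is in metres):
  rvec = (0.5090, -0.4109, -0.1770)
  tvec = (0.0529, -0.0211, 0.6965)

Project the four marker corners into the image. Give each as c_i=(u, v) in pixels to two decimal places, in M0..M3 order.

Intrinsics K: fx=765.8, fy=775.4, cx=328.6, cy=239.6
Marker side s = 0.168 m; corners in marker frame (Z=0):
  M0 = (-0.0840, +0.0840, 0)
  M1 = (+0.0840, +0.0840, 0)
  M2 = (+0.0840, -0.0840, 0)
  M3 = (-0.0840, -0.0840, 0)
rvec = (0.5090, -0.4109, -0.1770), |rvec| = θ = 0.67768 rad = 38.828°
Rodrigues: sinθ=0.62699, 1−cosθ=0.22097; R = I + sinθ·[k]× + (1−cosθ)·[k]×²:
    [+0.90369 +0.06313 -0.42351]
    [-0.26439 +0.86027 -0.43593]
    [+0.33681 +0.50592 +0.79410]
t = (0.0529, -0.0211, 0.6965) m
M0: Pc = R·M0+t = (-0.01771, +0.07337, +0.71070); u = 765.8·(-0.01771)/0.71070 + 328.6 = 309.5202, v = 775.4·(+0.07337)/0.71070 + 239.6 = 319.6504
M1: Pc = R·M1+t = (+0.13411, +0.02895, +0.76729); u = 765.8·(+0.13411)/0.76729 + 328.6 = 462.4521, v = 775.4·(+0.02895)/0.76729 + 239.6 = 268.8596
M2: Pc = R·M2+t = (+0.12351, -0.11557, +0.68230); u = 765.8·(+0.12351)/0.68230 + 328.6 = 467.2229, v = 775.4·(-0.11557)/0.68230 + 239.6 = 108.2579
M3: Pc = R·M3+t = (-0.02831, -0.07115, +0.62571); u = 765.8·(-0.02831)/0.62571 + 328.6 = 293.9486, v = 775.4·(-0.07115)/0.62571 + 239.6 = 151.4243

c0=(309.52, 319.65) c1=(462.45, 268.86) c2=(467.22, 108.26) c3=(293.95, 151.42)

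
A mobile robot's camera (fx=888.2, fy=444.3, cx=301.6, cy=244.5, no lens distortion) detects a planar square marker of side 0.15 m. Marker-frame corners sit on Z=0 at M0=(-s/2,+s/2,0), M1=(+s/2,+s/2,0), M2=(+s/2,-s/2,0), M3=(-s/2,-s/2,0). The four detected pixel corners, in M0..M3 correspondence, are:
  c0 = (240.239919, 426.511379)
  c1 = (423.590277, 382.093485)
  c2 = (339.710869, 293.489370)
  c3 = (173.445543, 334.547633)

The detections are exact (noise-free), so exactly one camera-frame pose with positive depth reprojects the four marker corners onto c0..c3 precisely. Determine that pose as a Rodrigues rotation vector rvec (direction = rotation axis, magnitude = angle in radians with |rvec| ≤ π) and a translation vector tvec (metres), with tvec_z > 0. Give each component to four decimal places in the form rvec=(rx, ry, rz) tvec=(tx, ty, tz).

rvec=(-0.4291, 0.1360, -0.4472) tvec=(-0.0073, 0.1731, 0.6830)

Intrinsics K: fx=888.2, fy=444.3, cx=301.6, cy=244.5
Marker side s = 0.15 m; corners in marker frame (Z=0):
  M0 = (-0.0750, +0.0750, 0)
  M1 = (+0.0750, +0.0750, 0)
  M2 = (+0.0750, -0.0750, 0)
  M3 = (-0.0750, -0.0750, 0)
Detected image corners:
  c0 = (240.239919, 426.511379) px
  c1 = (423.590277, 382.093485) px
  c2 = (339.710869, 293.489370) px
  c3 = (173.445543, 334.547633) px
Planar DLT: solve 8×8 A·h = b for H (H[2,2]=1):
  H  [+1147.94372 +316.66570 +292.13828]
  H  [-302.39680 +375.67520 +357.10796]
  H  [-0.05013 -0.62997 +1.00000]
B = K⁻¹H; ‖b₁‖=1.464119, ‖b₂‖=1.464119; λ = 2/(‖b₁‖+‖b₂‖) = 0.683004, sign → tz>0 ⇒ λ=+0.683004
r₁ = λ·B[:,0] = (+0.89437,-0.44602,-0.03424); r₂ = λ·B[:,1] = (+0.38961,+0.81429,-0.43027)
r₃ = r₁×r₂ = (+0.21979,+0.37148,+0.90205); SVD([r₁ r₂ r₃]) → R = UVᵀ:
  R  [+0.89437 +0.38961 +0.21979]
  R  [-0.44602 +0.81429 +0.37148]
  R  [-0.03424 -0.43027 +0.90205]
t = (-0.00728, +0.17311, +0.68300) m
tr R = 2.610708; θ = arccos((tr R − 1)/2) = 0.634524 rad = 36.356°
axis k = ((R−Rᵀ)₃₂, (R−Rᵀ)₁₃, (R−Rᵀ)₂₁) / (2 sinθ) = (-0.676248, +0.214266, -0.704825)
rvec = θ·k = (-0.429095, +0.135957, -0.447228)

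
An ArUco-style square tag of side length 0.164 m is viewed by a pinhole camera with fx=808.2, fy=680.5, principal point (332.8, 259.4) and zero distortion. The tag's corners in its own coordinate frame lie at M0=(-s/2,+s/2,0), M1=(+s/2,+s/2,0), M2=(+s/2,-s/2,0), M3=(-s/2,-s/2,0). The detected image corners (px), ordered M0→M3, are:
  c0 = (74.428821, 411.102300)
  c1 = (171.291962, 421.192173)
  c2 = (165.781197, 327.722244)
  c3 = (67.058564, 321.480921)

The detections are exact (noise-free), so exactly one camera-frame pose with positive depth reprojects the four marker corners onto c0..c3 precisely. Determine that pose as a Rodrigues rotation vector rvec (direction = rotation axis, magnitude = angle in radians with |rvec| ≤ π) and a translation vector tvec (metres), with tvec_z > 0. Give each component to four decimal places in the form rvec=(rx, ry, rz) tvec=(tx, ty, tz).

rvec=(0.1586, 0.3224, 0.0097) tvec=(-0.3109, 0.1920, 1.1732)

Intrinsics K: fx=808.2, fy=680.5, cx=332.8, cy=259.4
Marker side s = 0.164 m; corners in marker frame (Z=0):
  M0 = (-0.0820, +0.0820, 0)
  M1 = (+0.0820, +0.0820, 0)
  M2 = (+0.0820, -0.0820, 0)
  M3 = (-0.0820, -0.0820, 0)
Detected image corners:
  c0 = (74.428821, 411.102300) px
  c1 = (171.291962, 421.192173) px
  c2 = (165.781197, 327.722244) px
  c3 = (67.058564, 321.480921) px
Planar DLT: solve 8×8 A·h = b for H (H[2,2]=1):
  H  [+564.14166 +55.38120 +118.59984]
  H  [-49.43678 +607.43272 +370.78609]
  H  [-0.26826 +0.13361 +1.00000]
B = K⁻¹H; ‖b₁‖=0.852342, ‖b₂‖=0.852342; λ = 2/(‖b₁‖+‖b₂‖) = 1.173238, sign → tz>0 ⇒ λ=+1.173238
r₁ = λ·B[:,0] = (+0.94855,+0.03474,-0.31473); r₂ = λ·B[:,1] = (+0.01585,+0.98751,+0.15676)
r₃ = r₁×r₂ = (+0.31624,-0.15368,+0.93615); SVD([r₁ r₂ r₃]) → R = UVᵀ:
  R  [+0.94855 +0.01585 +0.31624]
  R  [+0.03474 +0.98751 -0.15368]
  R  [-0.31473 +0.15676 +0.93615]
t = (-0.31095, +0.19204, +1.17324) m
tr R = 2.872204; θ = arccos((tr R − 1)/2) = 0.359418 rad = 20.593°
axis k = ((R−Rᵀ)₃₂, (R−Rᵀ)₁₃, (R−Rᵀ)₂₁) / (2 sinθ) = (+0.441296, +0.896959, +0.026857)
rvec = θ·k = (+0.158610, +0.322383, +0.009653)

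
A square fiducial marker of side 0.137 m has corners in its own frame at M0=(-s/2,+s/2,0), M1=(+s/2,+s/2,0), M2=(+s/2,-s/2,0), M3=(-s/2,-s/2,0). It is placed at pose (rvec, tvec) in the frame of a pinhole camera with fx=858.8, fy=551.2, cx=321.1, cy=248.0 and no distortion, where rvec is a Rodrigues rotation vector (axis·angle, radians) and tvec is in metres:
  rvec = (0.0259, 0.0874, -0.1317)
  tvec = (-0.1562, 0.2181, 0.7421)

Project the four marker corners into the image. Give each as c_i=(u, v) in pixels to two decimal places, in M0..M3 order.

c0=(75.01, 464.85) c1=(228.52, 455.12) c2=(206.99, 354.02) c3=(53.27, 365.44)

Intrinsics K: fx=858.8, fy=551.2, cx=321.1, cy=248.0
Marker side s = 0.137 m; corners in marker frame (Z=0):
  M0 = (-0.0685, +0.0685, 0)
  M1 = (+0.0685, +0.0685, 0)
  M2 = (+0.0685, -0.0685, 0)
  M3 = (-0.0685, -0.0685, 0)
rvec = (0.0259, 0.0874, -0.1317), |rvec| = θ = 0.16017 rad = 9.177°
Rodrigues: sinθ=0.15949, 1−cosθ=0.01280; R = I + sinθ·[k]× + (1−cosθ)·[k]×²:
    [+0.98753 +0.13227 +0.08532]
    [-0.13001 +0.99101 -0.03153]
    [-0.08873 +0.02005 +0.99585]
t = (-0.1562, 0.2181, 0.7421) m
M0: Pc = R·M0+t = (-0.21479, +0.29489, +0.74955); u = 858.8·(-0.21479)/0.74955 + 321.1 = 75.0086, v = 551.2·(+0.29489)/0.74955 + 248.0 = 464.8542
M1: Pc = R·M1+t = (-0.07949, +0.27708, +0.73740); u = 858.8·(-0.07949)/0.73740 + 321.1 = 228.5186, v = 551.2·(+0.27708)/0.73740 + 248.0 = 455.1152
M2: Pc = R·M2+t = (-0.09761, +0.14131, +0.73465); u = 858.8·(-0.09761)/0.73465 + 321.1 = 206.9897, v = 551.2·(+0.14131)/0.73465 + 248.0 = 354.0237
M3: Pc = R·M3+t = (-0.23291, +0.15912, +0.74680); u = 858.8·(-0.23291)/0.74680 + 321.1 = 53.2655, v = 551.2·(+0.15912)/0.74680 + 248.0 = 365.4439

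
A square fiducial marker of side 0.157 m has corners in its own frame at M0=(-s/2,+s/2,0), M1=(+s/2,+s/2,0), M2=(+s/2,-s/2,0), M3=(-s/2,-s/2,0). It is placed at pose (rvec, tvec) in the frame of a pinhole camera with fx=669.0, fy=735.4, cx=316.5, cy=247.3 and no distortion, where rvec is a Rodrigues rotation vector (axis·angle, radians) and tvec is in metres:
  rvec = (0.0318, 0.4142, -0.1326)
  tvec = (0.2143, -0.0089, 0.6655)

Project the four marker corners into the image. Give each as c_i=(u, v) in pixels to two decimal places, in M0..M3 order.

Intrinsics K: fx=669.0, fy=735.4, cx=316.5, cy=247.3
Marker side s = 0.157 m; corners in marker frame (Z=0):
  M0 = (-0.0785, +0.0785, 0)
  M1 = (+0.0785, +0.0785, 0)
  M2 = (+0.0785, -0.0785, 0)
  M3 = (-0.0785, -0.0785, 0)
rvec = (0.0318, 0.4142, -0.1326), |rvec| = θ = 0.43607 rad = 24.985°
Rodrigues: sinθ=0.42238, 1−cosθ=0.09358; R = I + sinθ·[k]× + (1−cosθ)·[k]×²:
    [+0.90692 +0.13492 +0.39912]
    [-0.12196 +0.99085 -0.05783]
    [-0.40327 +0.00377 +0.91507]
t = (0.2143, -0.0089, 0.6655) m
M0: Pc = R·M0+t = (+0.15370, +0.07846, +0.69745); u = 669.0·(+0.15370)/0.69745 + 316.5 = 463.9280, v = 735.4·(+0.07846)/0.69745 + 247.3 = 330.0237
M1: Pc = R·M1+t = (+0.29608, +0.05931, +0.63414); u = 669.0·(+0.29608)/0.63414 + 316.5 = 628.8609, v = 735.4·(+0.05931)/0.63414 + 247.3 = 316.0786
M2: Pc = R·M2+t = (+0.27490, -0.09626, +0.63355); u = 669.0·(+0.27490)/0.63355 + 316.5 = 606.7852, v = 735.4·(-0.09626)/0.63355 + 247.3 = 135.5702
M3: Pc = R·M3+t = (+0.13252, -0.07711, +0.69686); u = 669.0·(+0.13252)/0.69686 + 316.5 = 443.7178, v = 735.4·(-0.07711)/0.69686 + 247.3 = 165.9274

c0=(463.93, 330.02) c1=(628.86, 316.08) c2=(606.79, 135.57) c3=(443.72, 165.93)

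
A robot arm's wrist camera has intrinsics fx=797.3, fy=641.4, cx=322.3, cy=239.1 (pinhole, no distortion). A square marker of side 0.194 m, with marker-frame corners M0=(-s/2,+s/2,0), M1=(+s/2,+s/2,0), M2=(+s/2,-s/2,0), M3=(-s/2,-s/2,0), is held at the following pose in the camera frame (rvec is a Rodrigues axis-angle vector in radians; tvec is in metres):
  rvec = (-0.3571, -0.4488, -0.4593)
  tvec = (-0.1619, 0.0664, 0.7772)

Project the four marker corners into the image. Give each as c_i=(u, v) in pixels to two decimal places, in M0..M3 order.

Intrinsics K: fx=797.3, fy=641.4, cx=322.3, cy=239.1
Marker side s = 0.194 m; corners in marker frame (Z=0):
  M0 = (-0.0970, +0.0970, 0)
  M1 = (+0.0970, +0.0970, 0)
  M2 = (+0.0970, -0.0970, 0)
  M3 = (-0.0970, -0.0970, 0)
rvec = (-0.3571, -0.4488, -0.4593), |rvec| = θ = 0.73478 rad = 42.100°
Rodrigues: sinθ=0.67042, 1−cosθ=0.25802; R = I + sinθ·[k]× + (1−cosθ)·[k]×²:
    [+0.80292 +0.49566 -0.33111]
    [-0.34248 +0.83824 +0.42434]
    [+0.48788 -0.22731 +0.84280]
t = (-0.1619, 0.0664, 0.7772) m
M0: Pc = R·M0+t = (-0.19170, +0.18093, +0.70783); u = 797.3·(-0.19170)/0.70783 + 322.3 = 106.3635, v = 641.4·(+0.18093)/0.70783 + 239.1 = 403.0503
M1: Pc = R·M1+t = (-0.03594, +0.11449, +0.80247); u = 797.3·(-0.03594)/0.80247 + 322.3 = 286.5947, v = 641.4·(+0.11449)/0.80247 + 239.1 = 330.6083
M2: Pc = R·M2+t = (-0.13210, -0.04813, +0.84657); u = 797.3·(-0.13210)/0.84657 + 322.3 = 197.8924, v = 641.4·(-0.04813)/0.84657 + 239.1 = 202.6348
M3: Pc = R·M3+t = (-0.28786, +0.01831, +0.75193); u = 797.3·(-0.28786)/0.75193 + 322.3 = 17.0660, v = 641.4·(+0.01831)/0.75193 + 239.1 = 254.7197

c0=(106.36, 403.05) c1=(286.59, 330.61) c2=(197.89, 202.63) c3=(17.07, 254.72)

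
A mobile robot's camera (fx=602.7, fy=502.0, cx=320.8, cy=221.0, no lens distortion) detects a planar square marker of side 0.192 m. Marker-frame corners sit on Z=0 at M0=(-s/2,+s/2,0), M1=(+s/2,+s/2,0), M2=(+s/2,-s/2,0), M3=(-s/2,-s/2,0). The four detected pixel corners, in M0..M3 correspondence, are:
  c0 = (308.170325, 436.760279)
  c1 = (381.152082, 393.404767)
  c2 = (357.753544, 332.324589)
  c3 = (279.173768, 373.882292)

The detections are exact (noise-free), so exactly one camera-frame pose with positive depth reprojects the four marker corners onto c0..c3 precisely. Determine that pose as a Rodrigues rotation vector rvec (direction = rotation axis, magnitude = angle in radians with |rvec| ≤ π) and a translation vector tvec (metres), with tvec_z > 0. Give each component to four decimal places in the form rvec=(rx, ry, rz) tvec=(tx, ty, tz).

rvec=(0.2612, -0.4971, -0.3742) tvec=(0.0252, 0.4007, 1.2324)

Intrinsics K: fx=602.7, fy=502.0, cx=320.8, cy=221.0
Marker side s = 0.192 m; corners in marker frame (Z=0):
  M0 = (-0.0960, +0.0960, 0)
  M1 = (+0.0960, +0.0960, 0)
  M2 = (+0.0960, -0.0960, 0)
  M3 = (-0.0960, -0.0960, 0)
Detected image corners:
  c0 = (308.170325, 436.760279) px
  c1 = (381.152082, 393.404767) px
  c2 = (357.753544, 332.324589) px
  c3 = (279.173768, 373.882292) px
Planar DLT: solve 8×8 A·h = b for H (H[2,2]=1):
  H  [+505.46954 +225.11747 +333.11995]
  H  [-92.48414 +425.92105 +384.20961]
  H  [+0.33524 +0.26885 +1.00000]
B = K⁻¹H; ‖b₁‖=0.811420, ‖b₂‖=0.811420; λ = 2/(‖b₁‖+‖b₂‖) = 1.232408, sign → tz>0 ⇒ λ=+1.232408
r₁ = λ·B[:,0] = (+0.81368,-0.40894,+0.41316); r₂ = λ·B[:,1] = (+0.28396,+0.89977,+0.33133)
r₃ = r₁×r₂ = (-0.50724,-0.15228,+0.84824); SVD([r₁ r₂ r₃]) → R = UVᵀ:
  R  [+0.81368 +0.28396 -0.50724]
  R  [-0.40894 +0.89977 -0.15228]
  R  [+0.41316 +0.33133 +0.84824]
t = (+0.02519, +0.40068, +1.23241) m
tr R = 2.561690; θ = arccos((tr R − 1)/2) = 0.674779 rad = 38.662°
axis k = ((R−Rᵀ)₃₂, (R−Rᵀ)₁₃, (R−Rᵀ)₂₁) / (2 sinθ) = (+0.387061, -0.736643, -0.554564)
rvec = θ·k = (+0.261181, -0.497071, -0.374208)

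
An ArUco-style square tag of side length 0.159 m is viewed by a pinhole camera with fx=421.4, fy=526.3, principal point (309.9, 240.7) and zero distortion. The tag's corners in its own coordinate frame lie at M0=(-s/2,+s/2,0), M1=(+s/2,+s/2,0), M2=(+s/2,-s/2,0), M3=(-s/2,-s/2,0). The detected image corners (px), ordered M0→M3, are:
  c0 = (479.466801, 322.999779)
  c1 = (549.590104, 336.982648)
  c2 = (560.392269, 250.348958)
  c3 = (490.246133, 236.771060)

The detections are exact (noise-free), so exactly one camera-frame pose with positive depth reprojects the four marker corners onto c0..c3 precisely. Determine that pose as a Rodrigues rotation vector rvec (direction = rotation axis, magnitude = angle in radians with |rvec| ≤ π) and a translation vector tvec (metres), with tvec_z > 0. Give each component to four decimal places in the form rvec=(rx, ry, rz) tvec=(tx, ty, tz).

Intrinsics K: fx=421.4, fy=526.3, cx=309.9, cy=240.7
Marker side s = 0.159 m; corners in marker frame (Z=0):
  M0 = (-0.0795, +0.0795, 0)
  M1 = (+0.0795, +0.0795, 0)
  M2 = (+0.0795, -0.0795, 0)
  M3 = (-0.0795, -0.0795, 0)
Detected image corners:
  c0 = (479.466801, 322.999779) px
  c1 = (549.590104, 336.982648) px
  c2 = (560.392269, 250.348958) px
  c3 = (490.246133, 236.771060) px
Planar DLT: solve 8×8 A·h = b for H (H[2,2]=1):
  H  [+425.97874 -69.12796 +519.84379]
  H  [+78.32898 +542.89357 +286.75134]
  H  [-0.02908 -0.00243 +1.00000]
B = K⁻¹H; ‖b₁‖=1.045312, ‖b₂‖=1.045312; λ = 2/(‖b₁‖+‖b₂‖) = 0.956653, sign → tz>0 ⇒ λ=+0.956653
r₁ = λ·B[:,0] = (+0.98751,+0.15510,-0.02782); r₂ = λ·B[:,1] = (-0.15523,+0.98788,-0.00232)
r₃ = r₁×r₂ = (+0.02712,+0.00661,+0.99961); SVD([r₁ r₂ r₃]) → R = UVᵀ:
  R  [+0.98751 -0.15523 +0.02712]
  R  [+0.15510 +0.98788 +0.00661]
  R  [-0.02782 -0.00232 +0.99961]
t = (+0.47661, +0.08371, +0.95665) m
tr R = 2.974993; θ = arccos((tr R − 1)/2) = 0.158300 rad = 9.070°
axis k = ((R−Rᵀ)₃₂, (R−Rᵀ)₁₃, (R−Rᵀ)₂₁) / (2 sinθ) = (-0.028333, +0.174271, +0.984290)
rvec = θ·k = (-0.004485, +0.027587, +0.155814)

rvec=(-0.0045, 0.0276, 0.1558) tvec=(0.4766, 0.0837, 0.9567)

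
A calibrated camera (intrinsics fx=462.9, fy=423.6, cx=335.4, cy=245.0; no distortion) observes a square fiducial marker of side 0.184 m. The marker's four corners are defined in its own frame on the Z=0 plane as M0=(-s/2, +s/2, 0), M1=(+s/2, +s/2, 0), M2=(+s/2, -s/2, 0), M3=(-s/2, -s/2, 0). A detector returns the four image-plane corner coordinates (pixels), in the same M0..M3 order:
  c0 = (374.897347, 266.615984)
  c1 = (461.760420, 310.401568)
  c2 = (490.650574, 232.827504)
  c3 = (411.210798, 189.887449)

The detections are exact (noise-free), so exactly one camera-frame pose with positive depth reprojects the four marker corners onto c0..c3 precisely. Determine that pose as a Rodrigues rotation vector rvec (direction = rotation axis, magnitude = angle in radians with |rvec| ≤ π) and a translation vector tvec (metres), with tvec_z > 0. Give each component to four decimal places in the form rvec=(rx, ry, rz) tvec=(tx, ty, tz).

rvec=(-0.3226, -0.2376, 0.4697) tvec=(0.1858, 0.0077, 0.8555)

Intrinsics K: fx=462.9, fy=423.6, cx=335.4, cy=245.0
Marker side s = 0.184 m; corners in marker frame (Z=0):
  M0 = (-0.0920, +0.0920, 0)
  M1 = (+0.0920, +0.0920, 0)
  M2 = (+0.0920, -0.0920, 0)
  M3 = (-0.0920, -0.0920, 0)
Detected image corners:
  c0 = (374.897347, 266.615984) px
  c1 = (461.760420, 310.401568) px
  c2 = (490.650574, 232.827504) px
  c3 = (411.210798, 189.887449) px
Planar DLT: solve 8×8 A·h = b for H (H[2,2]=1):
  H  [+527.04474 -357.97451 +435.92275]
  H  [+279.23028 +315.18763 +248.80261]
  H  [+0.17465 -0.41671 +1.00000]
B = K⁻¹H; ‖b₁‖=1.168869, ‖b₂‖=1.168869; λ = 2/(‖b₁‖+‖b₂‖) = 0.855528, sign → tz>0 ⇒ λ=+0.855528
r₁ = λ·B[:,0] = (+0.86582,+0.47753,+0.14942); r₂ = λ·B[:,1] = (-0.40329,+0.84277,-0.35651)
r₃ = r₁×r₂ = (-0.29617,+0.24841,+0.92227); SVD([r₁ r₂ r₃]) → R = UVᵀ:
  R  [+0.86582 -0.40329 -0.29617]
  R  [+0.47753 +0.84277 +0.24841]
  R  [+0.14942 -0.35651 +0.92227]
t = (+0.18579, +0.00768, +0.85553) m
tr R = 2.630851; θ = arccos((tr R − 1)/2) = 0.617332 rad = 35.371°
axis k = ((R−Rᵀ)₃₂, (R−Rᵀ)₁₃, (R−Rᵀ)₂₁) / (2 sinθ) = (-0.522507, -0.384881, +0.760824)
rvec = θ·k = (-0.322560, -0.237600, +0.469681)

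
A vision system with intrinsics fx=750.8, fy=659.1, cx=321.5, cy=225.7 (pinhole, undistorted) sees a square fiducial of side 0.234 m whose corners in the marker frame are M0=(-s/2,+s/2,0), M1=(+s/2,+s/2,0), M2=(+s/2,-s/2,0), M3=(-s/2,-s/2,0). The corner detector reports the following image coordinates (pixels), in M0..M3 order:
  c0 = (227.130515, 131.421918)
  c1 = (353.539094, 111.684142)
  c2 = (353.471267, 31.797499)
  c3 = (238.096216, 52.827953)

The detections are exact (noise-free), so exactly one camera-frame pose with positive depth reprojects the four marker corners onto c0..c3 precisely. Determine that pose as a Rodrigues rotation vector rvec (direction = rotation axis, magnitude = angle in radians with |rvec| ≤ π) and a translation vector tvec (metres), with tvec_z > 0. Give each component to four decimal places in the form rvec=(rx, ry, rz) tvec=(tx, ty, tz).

rvec=(-0.5845, 0.2740, -0.0583) tvec=(-0.0546, -0.3062, 1.3880)

Intrinsics K: fx=750.8, fy=659.1, cx=321.5, cy=225.7
Marker side s = 0.234 m; corners in marker frame (Z=0):
  M0 = (-0.1170, +0.1170, 0)
  M1 = (+0.1170, +0.1170, 0)
  M2 = (+0.1170, -0.1170, 0)
  M3 = (-0.1170, -0.1170, 0)
Detected image corners:
  c0 = (227.130515, 131.421918) px
  c1 = (353.539094, 111.684142) px
  c2 = (353.471267, 31.797499) px
  c3 = (238.096216, 52.827953) px
Planar DLT: solve 8×8 A·h = b for H (H[2,2]=1):
  H  [+465.11536 -140.33601 +291.96935]
  H  [-101.33621 +305.98628 +80.29407]
  H  [-0.17204 -0.39779 +1.00000]
B = K⁻¹H; ‖b₁‖=0.720465, ‖b₂‖=0.720464; λ = 2/(‖b₁‖+‖b₂‖) = 1.387993, sign → tz>0 ⇒ λ=+1.387993
r₁ = λ·B[:,0] = (+0.96211,-0.13163,-0.23880); r₂ = λ·B[:,1] = (-0.02301,+0.83344,-0.55213)
r₃ = r₁×r₂ = (+0.27170,+0.53670,+0.79883); SVD([r₁ r₂ r₃]) → R = UVᵀ:
  R  [+0.96211 -0.02301 +0.27170]
  R  [-0.13163 +0.83344 +0.53670]
  R  [-0.23880 -0.55213 +0.79883]
t = (-0.05459, -0.30621, +1.38799) m
tr R = 2.594381; θ = arccos((tr R − 1)/2) = 0.648169 rad = 37.137°
axis k = ((R−Rᵀ)₃₂, (R−Rᵀ)₁₃, (R−Rᵀ)₂₁) / (2 sinθ) = (-0.901754, +0.422786, -0.089957)
rvec = θ·k = (-0.584488, +0.274037, -0.058308)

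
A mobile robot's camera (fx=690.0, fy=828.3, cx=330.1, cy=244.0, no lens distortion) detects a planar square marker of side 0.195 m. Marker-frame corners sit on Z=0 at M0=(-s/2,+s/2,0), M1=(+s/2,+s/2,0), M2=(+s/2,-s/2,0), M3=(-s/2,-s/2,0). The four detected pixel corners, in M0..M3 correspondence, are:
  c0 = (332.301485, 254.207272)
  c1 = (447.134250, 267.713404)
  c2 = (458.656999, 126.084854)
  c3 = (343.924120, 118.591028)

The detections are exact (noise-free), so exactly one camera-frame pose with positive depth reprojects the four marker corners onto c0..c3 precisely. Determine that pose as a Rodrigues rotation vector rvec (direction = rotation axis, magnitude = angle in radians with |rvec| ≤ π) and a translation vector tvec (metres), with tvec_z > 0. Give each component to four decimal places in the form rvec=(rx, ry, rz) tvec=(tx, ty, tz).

rvec=(-0.0439, 0.2561, 0.0981) tvec=(0.1076, -0.0735, 1.1567)

Intrinsics K: fx=690.0, fy=828.3, cx=330.1, cy=244.0
Marker side s = 0.195 m; corners in marker frame (Z=0):
  M0 = (-0.0975, +0.0975, 0)
  M1 = (+0.0975, +0.0975, 0)
  M2 = (+0.0975, -0.0975, 0)
  M3 = (-0.0975, -0.0975, 0)
Detected image corners:
  c0 = (332.301485, 254.207272) px
  c1 = (447.134250, 267.713404) px
  c2 = (458.656999, 126.084854) px
  c3 = (343.924120, 118.591028) px
Planar DLT: solve 8×8 A·h = b for H (H[2,2]=1):
  H  [+501.46068 -69.90619 +394.28599]
  H  [+11.56677 +705.43889 +191.35600]
  H  [-0.22040 -0.02668 +1.00000]
B = K⁻¹H; ‖b₁‖=0.864492, ‖b₂‖=0.864492; λ = 2/(‖b₁‖+‖b₂‖) = 1.156749, sign → tz>0 ⇒ λ=+1.156749
r₁ = λ·B[:,0] = (+0.96264,+0.09126,-0.25495); r₂ = λ·B[:,1] = (-0.10243,+0.99426,-0.03087)
r₃ = r₁×r₂ = (+0.25067,+0.05583,+0.96646); SVD([r₁ r₂ r₃]) → R = UVᵀ:
  R  [+0.96264 -0.10243 +0.25067]
  R  [+0.09126 +0.99426 +0.05583]
  R  [-0.25495 -0.03087 +0.96646]
t = (+0.10760, -0.07352, +1.15675) m
tr R = 2.923364; θ = arccos((tr R − 1)/2) = 0.277724 rad = 15.912°
axis k = ((R−Rᵀ)₃₂, (R−Rᵀ)₁₃, (R−Rᵀ)₂₁) / (2 sinθ) = (-0.158102, +0.922085, +0.353219)
rvec = θ·k = (-0.043909, +0.256085, +0.098097)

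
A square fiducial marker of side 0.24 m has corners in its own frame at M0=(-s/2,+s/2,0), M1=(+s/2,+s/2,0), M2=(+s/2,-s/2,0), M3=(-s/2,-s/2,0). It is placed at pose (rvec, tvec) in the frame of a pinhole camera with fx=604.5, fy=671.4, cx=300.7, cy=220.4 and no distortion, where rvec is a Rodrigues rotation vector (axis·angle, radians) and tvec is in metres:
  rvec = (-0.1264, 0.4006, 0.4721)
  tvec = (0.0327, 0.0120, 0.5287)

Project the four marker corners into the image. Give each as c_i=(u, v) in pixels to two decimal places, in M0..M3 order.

Intrinsics K: fx=604.5, fy=671.4, cx=300.7, cy=220.4
Marker side s = 0.24 m; corners in marker frame (Z=0):
  M0 = (-0.1200, +0.1200, 0)
  M1 = (+0.1200, +0.1200, 0)
  M2 = (+0.1200, -0.1200, 0)
  M3 = (-0.1200, -0.1200, 0)
rvec = (-0.1264, 0.4006, 0.4721), |rvec| = θ = 0.63193 rad = 36.207°
Rodrigues: sinθ=0.59070, 1−cosθ=0.19311; R = I + sinθ·[k]× + (1−cosθ)·[k]×²:
    [+0.81462 -0.46579 +0.34561]
    [+0.41681 +0.88449 +0.20961]
    [-0.40332 -0.02670 +0.91467]
t = (0.0327, 0.0120, 0.5287) m
M0: Pc = R·M0+t = (-0.12095, +0.06812, +0.57389); u = 604.5·(-0.12095)/0.57389 + 300.7 = 173.3018, v = 671.4·(+0.06812)/0.57389 + 220.4 = 300.0955
M1: Pc = R·M1+t = (+0.07456, +0.16816, +0.47710); u = 604.5·(+0.07456)/0.47710 + 300.7 = 395.1694, v = 671.4·(+0.16816)/0.47710 + 220.4 = 457.0404
M2: Pc = R·M2+t = (+0.18635, -0.04412, +0.48351); u = 604.5·(+0.18635)/0.48351 + 300.7 = 533.6810, v = 671.4·(-0.04412)/0.48351 + 220.4 = 159.1323
M3: Pc = R·M3+t = (-0.00916, -0.14416, +0.58030); u = 604.5·(-0.00916)/0.58030 + 300.7 = 291.1587, v = 671.4·(-0.14416)/0.58030 + 220.4 = 53.6128

c0=(173.30, 300.10) c1=(395.17, 457.04) c2=(533.68, 159.13) c3=(291.16, 53.61)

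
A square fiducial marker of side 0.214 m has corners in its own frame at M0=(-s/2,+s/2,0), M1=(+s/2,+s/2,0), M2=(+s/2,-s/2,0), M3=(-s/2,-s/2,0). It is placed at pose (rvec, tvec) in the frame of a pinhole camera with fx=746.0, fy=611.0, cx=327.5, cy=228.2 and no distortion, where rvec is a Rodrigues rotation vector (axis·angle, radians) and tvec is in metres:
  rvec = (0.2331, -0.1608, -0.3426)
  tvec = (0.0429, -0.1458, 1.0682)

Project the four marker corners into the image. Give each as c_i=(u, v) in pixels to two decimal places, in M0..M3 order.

c0=(311.60, 222.33) c1=(445.93, 181.16) c2=(404.59, 65.13) c3=(262.20, 105.65)

Intrinsics K: fx=746.0, fy=611.0, cx=327.5, cy=228.2
Marker side s = 0.214 m; corners in marker frame (Z=0):
  M0 = (-0.1070, +0.1070, 0)
  M1 = (+0.1070, +0.1070, 0)
  M2 = (+0.1070, -0.1070, 0)
  M3 = (-0.1070, -0.1070, 0)
rvec = (0.2331, -0.1608, -0.3426), |rvec| = θ = 0.44449 rad = 25.467°
Rodrigues: sinθ=0.42999, 1−cosθ=0.09717; R = I + sinθ·[k]× + (1−cosθ)·[k]×²:
    [+0.92956 +0.31300 -0.19483]
    [-0.34986 +0.91555 -0.19841]
    [+0.11628 +0.25259 +0.96056]
t = (0.0429, -0.1458, 1.0682) m
M0: Pc = R·M0+t = (-0.02307, -0.01040, +1.08279); u = 746.0·(-0.02307)/1.08279 + 327.5 = 311.6042, v = 611.0·(-0.01040)/1.08279 + 228.2 = 222.3310
M1: Pc = R·M1+t = (+0.17585, -0.08527, +1.10767); u = 746.0·(+0.17585)/1.10767 + 327.5 = 445.9345, v = 611.0·(-0.08527)/1.10767 + 228.2 = 181.1634
M2: Pc = R·M2+t = (+0.10887, -0.28120, +1.05361); u = 746.0·(+0.10887)/1.05361 + 327.5 = 404.5856, v = 611.0·(-0.28120)/1.05361 + 228.2 = 65.1301
M3: Pc = R·M3+t = (-0.09005, -0.20633, +1.02873); u = 746.0·(-0.09005)/1.02873 + 327.5 = 262.1967, v = 611.0·(-0.20633)/1.02873 + 228.2 = 105.6542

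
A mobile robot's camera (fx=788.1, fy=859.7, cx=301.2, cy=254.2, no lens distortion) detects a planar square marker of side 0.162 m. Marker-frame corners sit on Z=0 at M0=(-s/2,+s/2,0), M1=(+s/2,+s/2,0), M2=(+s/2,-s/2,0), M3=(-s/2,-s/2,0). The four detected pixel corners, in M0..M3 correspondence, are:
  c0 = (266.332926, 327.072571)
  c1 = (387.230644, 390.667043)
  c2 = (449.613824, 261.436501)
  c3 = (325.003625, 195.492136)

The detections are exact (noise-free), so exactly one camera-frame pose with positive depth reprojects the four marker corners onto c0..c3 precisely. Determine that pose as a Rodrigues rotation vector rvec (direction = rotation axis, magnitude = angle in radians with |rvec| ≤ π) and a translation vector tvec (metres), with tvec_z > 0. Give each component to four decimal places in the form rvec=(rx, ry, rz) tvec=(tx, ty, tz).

Intrinsics K: fx=788.1, fy=859.7, cx=301.2, cy=254.2
Marker side s = 0.162 m; corners in marker frame (Z=0):
  M0 = (-0.0810, +0.0810, 0)
  M1 = (+0.0810, +0.0810, 0)
  M2 = (+0.0810, -0.0810, 0)
  M3 = (-0.0810, -0.0810, 0)
Detected image corners:
  c0 = (266.332926, 327.072571) px
  c1 = (387.230644, 390.667043) px
  c2 = (449.613824, 261.436501) px
  c3 = (325.003625, 195.492136) px
Planar DLT: solve 8×8 A·h = b for H (H[2,2]=1):
  H  [+762.86944 -304.36348 +356.64357]
  H  [+404.06388 +861.94027 +294.73076]
  H  [+0.01487 +0.19402 +1.00000]
B = K⁻¹H; ‖b₁‖=1.069130, ‖b₂‖=1.069130; λ = 2/(‖b₁‖+‖b₂‖) = 0.935340, sign → tz>0 ⇒ λ=+0.935340
r₁ = λ·B[:,0] = (+0.90008,+0.43550,+0.01391); r₂ = λ·B[:,1] = (-0.43058,+0.88412,+0.18147)
r₃ = r₁×r₂ = (+0.06674,-0.16933,+0.98330); SVD([r₁ r₂ r₃]) → R = UVᵀ:
  R  [+0.90008 -0.43058 +0.06674]
  R  [+0.43550 +0.88412 -0.16933]
  R  [+0.01391 +0.18147 +0.98330]
t = (+0.06580, +0.04410, +0.93534) m
tr R = 2.767496; θ = arccos((tr R − 1)/2) = 0.486985 rad = 27.902°
axis k = ((R−Rᵀ)₃₂, (R−Rᵀ)₁₃, (R−Rᵀ)₂₁) / (2 sinθ) = (+0.374818, +0.056445, +0.925379)
rvec = θ·k = (+0.182531, +0.027488, +0.450645)

rvec=(0.1825, 0.0275, 0.4506) tvec=(0.0658, 0.0441, 0.9353)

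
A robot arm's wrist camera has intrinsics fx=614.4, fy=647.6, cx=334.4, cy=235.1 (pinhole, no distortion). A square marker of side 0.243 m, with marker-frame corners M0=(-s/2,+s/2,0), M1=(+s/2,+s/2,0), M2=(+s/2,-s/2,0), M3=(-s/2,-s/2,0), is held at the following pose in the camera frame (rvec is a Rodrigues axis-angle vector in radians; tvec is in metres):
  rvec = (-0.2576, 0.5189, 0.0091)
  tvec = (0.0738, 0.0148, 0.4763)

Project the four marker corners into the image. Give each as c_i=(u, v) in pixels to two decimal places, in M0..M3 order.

c0=(285.01, 413.03) c1=(604.81, 445.00) c2=(593.91, 75.88) c3=(309.57, 125.21)

Intrinsics K: fx=614.4, fy=647.6, cx=334.4, cy=235.1
Marker side s = 0.243 m; corners in marker frame (Z=0):
  M0 = (-0.1215, +0.1215, 0)
  M1 = (+0.1215, +0.1215, 0)
  M2 = (+0.1215, -0.1215, 0)
  M3 = (-0.1215, -0.1215, 0)
rvec = (-0.2576, 0.5189, 0.0091), |rvec| = θ = 0.57939 rad = 33.197°
Rodrigues: sinθ=0.54752, 1−cosθ=0.16321; R = I + sinθ·[k]× + (1−cosθ)·[k]×²:
    [+0.86906 -0.07358 +0.48921]
    [-0.05639 +0.96770 +0.24572]
    [-0.49149 -0.24113 +0.83683]
t = (0.0738, 0.0148, 0.4763) m
M0: Pc = R·M0+t = (-0.04073, +0.13923, +0.50672); u = 614.4·(-0.04073)/0.50672 + 334.4 = 285.0136, v = 647.6·(+0.13923)/0.50672 + 235.1 = 413.0349
M1: Pc = R·M1+t = (+0.17045, +0.12552, +0.38729); u = 614.4·(+0.17045)/0.38729 + 334.4 = 604.8053, v = 647.6·(+0.12552)/0.38729 + 235.1 = 444.9955
M2: Pc = R·M2+t = (+0.18833, -0.10963, +0.44588); u = 614.4·(+0.18833)/0.44588 + 334.4 = 593.9095, v = 647.6·(-0.10963)/0.44588 + 235.1 = 75.8783
M3: Pc = R·M3+t = (-0.02285, -0.09592, +0.56531); u = 614.4·(-0.02285)/0.56531 + 334.4 = 309.5663, v = 647.6·(-0.09592)/0.56531 + 235.1 = 125.2129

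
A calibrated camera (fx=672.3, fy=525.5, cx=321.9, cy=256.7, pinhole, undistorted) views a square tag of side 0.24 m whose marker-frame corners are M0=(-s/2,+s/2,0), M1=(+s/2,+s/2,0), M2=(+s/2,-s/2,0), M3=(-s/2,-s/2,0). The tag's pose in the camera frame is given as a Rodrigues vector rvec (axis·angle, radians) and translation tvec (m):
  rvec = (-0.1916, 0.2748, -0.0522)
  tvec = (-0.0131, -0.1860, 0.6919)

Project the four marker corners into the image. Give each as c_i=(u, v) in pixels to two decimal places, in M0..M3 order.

Intrinsics K: fx=672.3, fy=525.5, cx=321.9, cy=256.7
Marker side s = 0.24 m; corners in marker frame (Z=0):
  M0 = (-0.1200, +0.1200, 0)
  M1 = (+0.1200, +0.1200, 0)
  M2 = (+0.1200, -0.1200, 0)
  M3 = (-0.1200, -0.1200, 0)
rvec = (-0.1916, 0.2748, -0.0522), |rvec| = θ = 0.33904 rad = 19.426°
Rodrigues: sinθ=0.33259, 1−cosθ=0.05693; R = I + sinθ·[k]× + (1−cosθ)·[k]×²:
    [+0.96125 +0.02513 +0.27452]
    [-0.07728 +0.98047 +0.18085]
    [-0.26461 -0.19505 +0.94442]
t = (-0.0131, -0.1860, 0.6919) m
M0: Pc = R·M0+t = (-0.12543, -0.05907, +0.70025); u = 672.3·(-0.12543)/0.70025 + 321.9 = 201.4714, v = 525.5·(-0.05907)/0.70025 + 256.7 = 212.3710
M1: Pc = R·M1+t = (+0.10527, -0.07762, +0.63674); u = 672.3·(+0.10527)/0.63674 + 321.9 = 433.0449, v = 525.5·(-0.07762)/0.63674 + 256.7 = 192.6427
M2: Pc = R·M2+t = (+0.09923, -0.31293, +0.68355); u = 672.3·(+0.09923)/0.68355 + 321.9 = 419.5010, v = 525.5·(-0.31293)/0.68355 + 256.7 = 16.1265
M3: Pc = R·M3+t = (-0.13147, -0.29438, +0.74706); u = 672.3·(-0.13147)/0.74706 + 321.9 = 203.5900, v = 525.5·(-0.29438)/0.74706 + 256.7 = 49.6240

c0=(201.47, 212.37) c1=(433.04, 192.64) c2=(419.50, 16.13) c3=(203.59, 49.62)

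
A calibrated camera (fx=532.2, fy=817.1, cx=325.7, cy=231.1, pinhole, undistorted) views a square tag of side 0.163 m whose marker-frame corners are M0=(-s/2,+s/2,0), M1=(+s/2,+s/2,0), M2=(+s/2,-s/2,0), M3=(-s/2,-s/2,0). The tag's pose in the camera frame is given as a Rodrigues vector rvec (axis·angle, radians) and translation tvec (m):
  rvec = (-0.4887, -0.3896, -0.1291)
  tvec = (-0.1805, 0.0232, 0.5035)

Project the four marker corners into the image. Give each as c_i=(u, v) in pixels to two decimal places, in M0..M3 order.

Intrinsics K: fx=532.2, fy=817.1, cx=325.7, cy=231.1
Marker side s = 0.163 m; corners in marker frame (Z=0):
  M0 = (-0.0815, +0.0815, 0)
  M1 = (+0.0815, +0.0815, 0)
  M2 = (+0.0815, -0.0815, 0)
  M3 = (-0.0815, -0.0815, 0)
rvec = (-0.4887, -0.3896, -0.1291), |rvec| = θ = 0.63819 rad = 36.565°
Rodrigues: sinθ=0.59574, 1−cosθ=0.19682; R = I + sinθ·[k]× + (1−cosθ)·[k]×²:
    [+0.91859 +0.21252 -0.33320]
    [-0.02850 +0.87653 +0.48050]
    [+0.39418 -0.43189 +0.81123]
t = (-0.1805, 0.0232, 0.5035) m
M0: Pc = R·M0+t = (-0.23804, +0.09696, +0.43618); u = 532.2·(-0.23804)/0.43618 + 325.7 = 35.2498, v = 817.1·(+0.09696)/0.43618 + 231.1 = 412.7381
M1: Pc = R·M1+t = (-0.08831, +0.09231, +0.50043); u = 532.2·(-0.08831)/0.50043 + 325.7 = 231.7787, v = 817.1·(+0.09231)/0.50043 + 231.1 = 381.8314
M2: Pc = R·M2+t = (-0.12296, -0.05056, +0.57082); u = 532.2·(-0.12296)/0.57082 + 325.7 = 211.0642, v = 817.1·(-0.05056)/0.57082 + 231.1 = 158.7263
M3: Pc = R·M3+t = (-0.27269, -0.04591, +0.50657); u = 532.2·(-0.27269)/0.50657 + 325.7 = 39.2194, v = 817.1·(-0.04591)/0.50657 + 231.1 = 157.0406

c0=(35.25, 412.74) c1=(231.78, 381.83) c2=(211.06, 158.73) c3=(39.22, 157.04)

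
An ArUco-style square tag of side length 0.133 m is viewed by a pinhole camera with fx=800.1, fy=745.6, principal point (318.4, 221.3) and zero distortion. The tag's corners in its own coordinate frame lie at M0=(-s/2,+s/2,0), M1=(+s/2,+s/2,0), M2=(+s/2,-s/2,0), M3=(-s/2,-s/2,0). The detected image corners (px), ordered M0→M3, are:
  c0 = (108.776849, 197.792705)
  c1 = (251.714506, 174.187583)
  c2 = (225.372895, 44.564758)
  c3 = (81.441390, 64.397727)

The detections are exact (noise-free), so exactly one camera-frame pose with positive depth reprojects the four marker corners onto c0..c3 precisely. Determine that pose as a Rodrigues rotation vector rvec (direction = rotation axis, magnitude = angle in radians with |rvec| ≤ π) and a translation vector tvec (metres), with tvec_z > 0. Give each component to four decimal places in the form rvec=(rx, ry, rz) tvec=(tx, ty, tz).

rvec=(-0.0067, -0.1624, -0.1868) tvec=(-0.1396, -0.1007, 0.7420)

Intrinsics K: fx=800.1, fy=745.6, cx=318.4, cy=221.3
Marker side s = 0.133 m; corners in marker frame (Z=0):
  M0 = (-0.0665, +0.0665, 0)
  M1 = (+0.0665, +0.0665, 0)
  M2 = (+0.0665, -0.0665, 0)
  M3 = (-0.0665, -0.0665, 0)
Detected image corners:
  c0 = (108.776849, 197.792705) px
  c1 = (251.714506, 174.187583) px
  c2 = (225.372895, 44.564758) px
  c3 = (81.441390, 64.397727) px
Planar DLT: solve 8×8 A·h = b for H (H[2,2]=1):
  H  [+1114.74536 +203.63978 +167.87410]
  H  [-137.15484 +989.95320 +120.12840]
  H  [+0.21755 +0.01139 +1.00000]
B = K⁻¹H; ‖b₁‖=1.347781, ‖b₂‖=1.347781; λ = 2/(‖b₁‖+‖b₂‖) = 0.741960, sign → tz>0 ⇒ λ=+0.741960
r₁ = λ·B[:,0] = (+0.96951,-0.18439,+0.16141); r₂ = λ·B[:,1] = (+0.18548,+0.98261,+0.00845)
r₃ = r₁×r₂ = (-0.16016,+0.02174,+0.98685); SVD([r₁ r₂ r₃]) → R = UVᵀ:
  R  [+0.96951 +0.18548 -0.16016]
  R  [-0.18439 +0.98261 +0.02174]
  R  [+0.16141 +0.00845 +0.98685]
t = (-0.13959, -0.10068, +0.74196) m
tr R = 2.938971; θ = arccos((tr R − 1)/2) = 0.247674 rad = 14.191°
axis k = ((R−Rᵀ)₃₂, (R−Rᵀ)₁₃, (R−Rᵀ)₂₁) / (2 sinθ) = (-0.027111, -0.655876, -0.754382)
rvec = θ·k = (-0.006715, -0.162443, -0.186841)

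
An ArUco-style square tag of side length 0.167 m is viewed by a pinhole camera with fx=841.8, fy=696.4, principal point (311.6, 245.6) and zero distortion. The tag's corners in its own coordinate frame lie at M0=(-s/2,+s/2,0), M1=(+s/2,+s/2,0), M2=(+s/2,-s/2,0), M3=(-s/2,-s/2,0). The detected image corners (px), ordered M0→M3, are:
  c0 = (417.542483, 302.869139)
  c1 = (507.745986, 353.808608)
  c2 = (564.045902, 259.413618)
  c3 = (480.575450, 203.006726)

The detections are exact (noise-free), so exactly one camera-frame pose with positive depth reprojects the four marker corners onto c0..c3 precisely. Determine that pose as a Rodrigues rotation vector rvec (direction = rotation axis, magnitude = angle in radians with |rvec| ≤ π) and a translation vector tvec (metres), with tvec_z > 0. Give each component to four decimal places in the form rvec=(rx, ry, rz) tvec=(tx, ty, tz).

Intrinsics K: fx=841.8, fy=696.4, cx=311.6, cy=245.6
Marker side s = 0.167 m; corners in marker frame (Z=0):
  M0 = (-0.0835, +0.0835, 0)
  M1 = (+0.0835, +0.0835, 0)
  M2 = (+0.0835, -0.0835, 0)
  M3 = (-0.0835, -0.0835, 0)
Detected image corners:
  c0 = (417.542483, 302.869139) px
  c1 = (507.745986, 353.808608) px
  c2 = (564.045902, 259.413618) px
  c3 = (480.575450, 203.006726) px
Planar DLT: solve 8×8 A·h = b for H (H[2,2]=1):
  H  [+731.59421 -439.61721 +494.45748]
  H  [+442.00422 +533.83631 +280.05478]
  H  [+0.43027 -0.16865 +1.00000]
B = K⁻¹H; ‖b₁‖=0.960320, ‖b₂‖=0.960320; λ = 2/(‖b₁‖+‖b₂‖) = 1.041319, sign → tz>0 ⇒ λ=+1.041319
r₁ = λ·B[:,0] = (+0.73915,+0.50291,+0.44804); r₂ = λ·B[:,1] = (-0.47881,+0.86018,-0.17562)
r₃ = r₁×r₂ = (-0.47372,-0.08472,+0.87659); SVD([r₁ r₂ r₃]) → R = UVᵀ:
  R  [+0.73915 -0.47881 -0.47372]
  R  [+0.50291 +0.86018 -0.08472]
  R  [+0.44804 -0.17562 +0.87659]
t = (+0.22620, +0.05152, +1.04132) m
tr R = 2.475914; θ = arccos((tr R − 1)/2) = 0.740759 rad = 42.442°
axis k = ((R−Rᵀ)₃₂, (R−Rᵀ)₁₃, (R−Rᵀ)₂₁) / (2 sinθ) = (-0.067352, -0.682941, +0.727362)
rvec = θ·k = (-0.049891, -0.505894, +0.538800)

rvec=(-0.0499, -0.5059, 0.5388) tvec=(0.2262, 0.0515, 1.0413)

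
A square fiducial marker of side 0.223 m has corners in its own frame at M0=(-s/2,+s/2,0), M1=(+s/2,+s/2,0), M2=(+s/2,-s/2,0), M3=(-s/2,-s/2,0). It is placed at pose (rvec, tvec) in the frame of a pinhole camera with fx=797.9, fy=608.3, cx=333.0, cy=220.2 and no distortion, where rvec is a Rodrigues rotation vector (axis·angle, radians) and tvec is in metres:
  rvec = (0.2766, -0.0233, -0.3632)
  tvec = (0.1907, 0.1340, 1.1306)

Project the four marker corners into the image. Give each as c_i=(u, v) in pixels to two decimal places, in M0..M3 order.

c0=(418.84, 363.17) c1=(562.95, 322.45) c2=(519.28, 217.13) c3=(367.50, 260.65)

Intrinsics K: fx=797.9, fy=608.3, cx=333.0, cy=220.2
Marker side s = 0.223 m; corners in marker frame (Z=0):
  M0 = (-0.1115, +0.1115, 0)
  M1 = (+0.1115, +0.1115, 0)
  M2 = (+0.1115, -0.1115, 0)
  M3 = (-0.1115, -0.1115, 0)
rvec = (0.2766, -0.0233, -0.3632), |rvec| = θ = 0.45713 rad = 26.191°
Rodrigues: sinθ=0.44137, 1−cosθ=0.10268; R = I + sinθ·[k]× + (1−cosθ)·[k]×²:
    [+0.93492 +0.34752 -0.07186]
    [-0.35385 +0.89759 -0.26291]
    [-0.02686 +0.27122 +0.96214]
t = (0.1907, 0.1340, 1.1306) m
M0: Pc = R·M0+t = (+0.12520, +0.27354, +1.16384); u = 797.9·(+0.12520)/1.16384 + 333.0 = 418.8375, v = 608.3·(+0.27354)/1.16384 + 220.2 = 363.1682
M1: Pc = R·M1+t = (+0.33369, +0.19463, +1.15785); u = 797.9·(+0.33369)/1.15785 + 333.0 = 562.9547, v = 608.3·(+0.19463)/1.15785 + 220.2 = 322.4517
M2: Pc = R·M2+t = (+0.25620, -0.00554, +1.09736); u = 797.9·(+0.25620)/1.09736 + 333.0 = 519.2813, v = 608.3·(-0.00554)/1.09736 + 220.2 = 217.1315
M3: Pc = R·M3+t = (+0.04771, +0.07337, +1.10335); u = 797.9·(+0.04771)/1.10335 + 333.0 = 367.5010, v = 608.3·(+0.07337)/1.10335 + 220.2 = 260.6518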